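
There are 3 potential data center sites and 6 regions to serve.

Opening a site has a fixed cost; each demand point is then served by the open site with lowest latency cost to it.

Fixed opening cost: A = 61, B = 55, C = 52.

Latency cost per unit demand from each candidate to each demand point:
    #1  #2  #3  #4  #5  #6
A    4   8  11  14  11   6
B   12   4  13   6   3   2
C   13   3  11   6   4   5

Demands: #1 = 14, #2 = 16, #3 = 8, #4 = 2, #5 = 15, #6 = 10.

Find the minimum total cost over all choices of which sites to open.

Open {A, B}: assign each demand point to its cheapest open site.
  #1→A 14×4=56, #2→B 16×4=64, #3→A 8×11=88, #4→B 2×6=12, #5→B 15×3=45, #6→B 10×2=20
  latency cost 285, fixed 116 → total 401.
Compare {A, C}: latency cost 314 + fixed 113 = 427.
Compare {A, B, C}: latency cost 269 + fixed 168 = 437.
Compare {B}: latency cost 413 + fixed 55 = 468.
All other subsets cost ≥ 427. Minimum total cost: 401.

401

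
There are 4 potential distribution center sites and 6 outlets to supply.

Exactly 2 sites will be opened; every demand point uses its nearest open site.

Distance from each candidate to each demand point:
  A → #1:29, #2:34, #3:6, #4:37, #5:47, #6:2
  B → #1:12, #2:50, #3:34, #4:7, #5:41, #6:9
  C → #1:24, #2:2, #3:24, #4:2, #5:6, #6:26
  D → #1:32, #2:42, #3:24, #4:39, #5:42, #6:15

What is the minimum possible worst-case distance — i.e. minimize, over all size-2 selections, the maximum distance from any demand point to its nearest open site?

Open {A, C}.
  Farthest demand point is #1 at distance 24 (to C); all others are ≤ 24.
With {B, C} the worst case is 24.
With {C, D} the worst case is 24.
No size-2 selection achieves below 24.

24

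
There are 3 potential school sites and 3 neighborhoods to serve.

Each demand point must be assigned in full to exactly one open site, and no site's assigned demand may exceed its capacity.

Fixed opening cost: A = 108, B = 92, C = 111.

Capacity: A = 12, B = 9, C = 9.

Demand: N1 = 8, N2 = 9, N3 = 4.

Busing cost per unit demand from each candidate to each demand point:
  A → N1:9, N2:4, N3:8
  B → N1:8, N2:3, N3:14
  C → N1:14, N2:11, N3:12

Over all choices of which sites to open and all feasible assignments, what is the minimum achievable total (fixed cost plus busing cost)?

Open {A, B}; cheapest assignment that respects the capacities:
  A (cap 12, load 12): N1, N3 — cost 8×9 + 4×8 = 104
  B (cap 9, load 9): N2 — cost 9×3 = 27
  Shipping 131, fixed 200 → total 331.
  Any other capacity-feasible assignment to {A, B} ships for at least 131.
Compare {A, C}: its best feasible assignment gives total 422.
Compare {A, B, C}: its best feasible assignment gives total 442.
Every other set of open sites that can feasibly serve all demand totals ≥ 422 even under its best assignment. Minimum: 331.

331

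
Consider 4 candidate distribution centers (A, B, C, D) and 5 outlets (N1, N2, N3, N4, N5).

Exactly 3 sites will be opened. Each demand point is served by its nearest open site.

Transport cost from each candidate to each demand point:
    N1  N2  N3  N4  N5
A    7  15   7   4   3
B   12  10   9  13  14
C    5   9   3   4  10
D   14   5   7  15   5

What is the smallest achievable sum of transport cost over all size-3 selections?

20

Open {A, C, D}.
  N1→C 5, N2→D 5, N3→C 3, N4→A 4, N5→A 3  ⇒ total 20.
Compare {B, C, D}: total 22.
Compare {A, B, C}: total 24.
No size-3 selection does better; minimum is 20.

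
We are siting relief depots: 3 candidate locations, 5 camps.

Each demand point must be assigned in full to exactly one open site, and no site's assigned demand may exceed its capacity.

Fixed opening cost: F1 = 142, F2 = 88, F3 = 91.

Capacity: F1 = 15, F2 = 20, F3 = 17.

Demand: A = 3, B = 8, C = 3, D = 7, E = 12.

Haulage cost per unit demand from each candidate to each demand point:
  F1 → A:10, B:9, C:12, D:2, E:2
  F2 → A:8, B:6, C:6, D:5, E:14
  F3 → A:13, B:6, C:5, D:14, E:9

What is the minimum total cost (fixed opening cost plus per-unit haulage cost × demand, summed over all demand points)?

Open {F1, F2}; cheapest assignment that respects the capacities:
  F1 (cap 15, load 15): A, E — cost 3×10 + 12×2 = 54
  F2 (cap 20, load 18): B, C, D — cost 8×6 + 3×6 + 7×5 = 101
  Shipping 155, fixed 230 → total 385.
  Any other capacity-feasible assignment to {F1, F2} ships for at least 155.
Compare {F2, F3}: its best feasible assignment gives total 409.
Compare {F1, F2, F3}: its best feasible assignment gives total 467.
Every other set of open sites that can feasibly serve all demand totals ≥ 409 even under its best assignment. Minimum: 385.

385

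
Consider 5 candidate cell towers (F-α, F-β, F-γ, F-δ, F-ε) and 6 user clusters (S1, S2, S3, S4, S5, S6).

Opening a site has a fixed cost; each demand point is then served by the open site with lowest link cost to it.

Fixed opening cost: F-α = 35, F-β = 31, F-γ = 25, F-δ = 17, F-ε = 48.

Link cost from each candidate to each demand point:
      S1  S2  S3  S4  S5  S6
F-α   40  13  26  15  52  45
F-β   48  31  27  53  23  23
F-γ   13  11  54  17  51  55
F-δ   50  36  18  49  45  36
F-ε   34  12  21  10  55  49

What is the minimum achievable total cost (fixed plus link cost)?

170

Open {F-β, F-γ}: assign each demand point to its cheapest open site.
  S1→F-γ 13, S2→F-γ 11, S3→F-β 27, S4→F-γ 17, S5→F-β 23, S6→F-β 23
  link cost 114, fixed 56 → total 170.
Compare {F-β, F-γ, F-δ}: link cost 105 + fixed 73 = 178.
Compare {F-γ, F-δ}: link cost 140 + fixed 42 = 182.
Compare {F-β, F-ε}: link cost 123 + fixed 79 = 202.
All other subsets cost ≥ 178. Minimum total cost: 170.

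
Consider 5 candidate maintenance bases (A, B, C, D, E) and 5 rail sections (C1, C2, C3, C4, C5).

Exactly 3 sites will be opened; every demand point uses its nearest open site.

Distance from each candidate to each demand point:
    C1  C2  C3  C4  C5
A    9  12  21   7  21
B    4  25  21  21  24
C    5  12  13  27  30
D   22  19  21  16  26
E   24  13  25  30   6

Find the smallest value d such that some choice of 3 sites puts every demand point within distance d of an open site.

Open {A, C, E}.
  Farthest demand point is C3 at distance 13 (to C); all others are ≤ 13.
With {C, D, E} the worst case is 16.
With {A, B, C} the worst case is 21.
No size-3 selection achieves below 13.

13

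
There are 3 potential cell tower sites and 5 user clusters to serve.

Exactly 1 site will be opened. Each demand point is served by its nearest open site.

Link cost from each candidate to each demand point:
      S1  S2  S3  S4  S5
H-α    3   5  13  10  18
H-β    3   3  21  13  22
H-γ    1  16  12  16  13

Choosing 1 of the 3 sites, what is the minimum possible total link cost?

49

Open {H-α}.
  S1→H-α 3, S2→H-α 5, S3→H-α 13, S4→H-α 10, S5→H-α 18  ⇒ total 49.
Compare {H-γ}: total 58.
Compare {H-β}: total 62.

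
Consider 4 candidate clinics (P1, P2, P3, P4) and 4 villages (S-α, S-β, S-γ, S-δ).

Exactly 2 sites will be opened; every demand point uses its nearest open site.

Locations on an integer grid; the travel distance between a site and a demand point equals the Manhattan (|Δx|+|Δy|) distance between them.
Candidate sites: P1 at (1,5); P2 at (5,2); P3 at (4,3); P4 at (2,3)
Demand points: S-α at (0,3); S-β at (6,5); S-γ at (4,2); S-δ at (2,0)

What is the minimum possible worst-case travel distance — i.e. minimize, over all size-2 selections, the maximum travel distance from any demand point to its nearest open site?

4

Open {P2, P4}.
  Farthest demand point is S-β at travel distance 4 (to P2); all others are ≤ 4.
With {P3, P4} the worst case is 4.
With {P1, P2} the worst case is 5.
No size-2 selection achieves below 4.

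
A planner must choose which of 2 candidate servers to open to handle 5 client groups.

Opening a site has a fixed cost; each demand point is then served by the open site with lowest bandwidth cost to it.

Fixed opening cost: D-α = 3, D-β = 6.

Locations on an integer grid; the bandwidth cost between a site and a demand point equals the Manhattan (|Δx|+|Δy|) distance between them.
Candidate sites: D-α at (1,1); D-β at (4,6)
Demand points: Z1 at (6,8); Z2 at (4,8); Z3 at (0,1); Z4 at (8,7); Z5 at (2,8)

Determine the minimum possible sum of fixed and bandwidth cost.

Open {D-α, D-β}: assign each demand point to its cheapest open site.
  Z1→D-β 4, Z2→D-β 2, Z3→D-α 1, Z4→D-β 5, Z5→D-β 4
  bandwidth cost 16, fixed 9 → total 25.
Compare {D-β}: bandwidth cost 24 + fixed 6 = 30.
Compare {D-α}: bandwidth cost 44 + fixed 3 = 47.

25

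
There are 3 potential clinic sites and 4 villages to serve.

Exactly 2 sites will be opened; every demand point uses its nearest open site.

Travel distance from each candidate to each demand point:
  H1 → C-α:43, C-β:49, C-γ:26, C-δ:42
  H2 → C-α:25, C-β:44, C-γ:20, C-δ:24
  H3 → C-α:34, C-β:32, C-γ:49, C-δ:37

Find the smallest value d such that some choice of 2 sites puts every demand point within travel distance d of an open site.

32

Open {H2, H3}.
  Farthest demand point is C-β at travel distance 32 (to H3); all others are ≤ 32.
With {H1, H3} the worst case is 37.
With {H1, H2} the worst case is 44.
No size-2 selection achieves below 32.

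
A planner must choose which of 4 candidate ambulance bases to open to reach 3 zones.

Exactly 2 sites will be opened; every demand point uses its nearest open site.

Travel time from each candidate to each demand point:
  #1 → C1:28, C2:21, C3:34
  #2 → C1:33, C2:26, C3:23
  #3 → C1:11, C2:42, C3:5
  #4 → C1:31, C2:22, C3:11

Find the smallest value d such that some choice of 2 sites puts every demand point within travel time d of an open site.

Open {#1, #3}.
  Farthest demand point is C2 at travel time 21 (to #1); all others are ≤ 21.
With {#3, #4} the worst case is 22.
With {#2, #3} the worst case is 26.
No size-2 selection achieves below 21.

21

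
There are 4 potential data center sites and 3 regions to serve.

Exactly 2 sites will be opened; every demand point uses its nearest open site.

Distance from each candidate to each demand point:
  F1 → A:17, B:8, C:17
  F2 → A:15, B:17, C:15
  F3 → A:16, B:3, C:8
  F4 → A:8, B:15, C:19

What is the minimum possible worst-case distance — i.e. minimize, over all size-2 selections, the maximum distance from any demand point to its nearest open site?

Open {F3, F4}.
  Farthest demand point is A at distance 8 (to F4); all others are ≤ 8.
With {F1, F2} the worst case is 15.
With {F2, F3} the worst case is 15.
No size-2 selection achieves below 8.

8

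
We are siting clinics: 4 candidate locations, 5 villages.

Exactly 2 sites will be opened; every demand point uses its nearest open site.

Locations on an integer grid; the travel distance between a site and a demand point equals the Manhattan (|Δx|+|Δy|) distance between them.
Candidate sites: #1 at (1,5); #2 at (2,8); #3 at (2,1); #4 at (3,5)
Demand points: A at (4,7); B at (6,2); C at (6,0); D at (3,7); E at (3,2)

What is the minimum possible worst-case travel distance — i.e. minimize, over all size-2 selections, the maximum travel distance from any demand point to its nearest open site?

Open {#1, #3}.
  Farthest demand point is A at travel distance 5 (to #1); all others are ≤ 5.
With {#2, #3} the worst case is 5.
With {#3, #4} the worst case is 5.
No size-2 selection achieves below 5.

5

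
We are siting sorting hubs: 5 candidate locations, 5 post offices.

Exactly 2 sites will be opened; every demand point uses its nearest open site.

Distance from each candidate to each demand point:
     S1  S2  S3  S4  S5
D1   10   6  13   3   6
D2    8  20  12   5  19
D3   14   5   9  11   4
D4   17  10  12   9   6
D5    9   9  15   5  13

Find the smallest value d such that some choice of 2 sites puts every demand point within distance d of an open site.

Open {D2, D3}.
  Farthest demand point is S3 at distance 9 (to D3); all others are ≤ 9.
With {D3, D5} the worst case is 9.
With {D1, D3} the worst case is 10.
No size-2 selection achieves below 9.

9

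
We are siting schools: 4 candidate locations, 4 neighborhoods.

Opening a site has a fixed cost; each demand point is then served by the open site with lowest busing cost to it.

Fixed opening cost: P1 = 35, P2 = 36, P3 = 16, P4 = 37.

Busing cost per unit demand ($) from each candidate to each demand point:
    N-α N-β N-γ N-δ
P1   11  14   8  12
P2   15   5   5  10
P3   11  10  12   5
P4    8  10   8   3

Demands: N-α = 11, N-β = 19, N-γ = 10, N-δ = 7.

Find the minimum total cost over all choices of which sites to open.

Open {P2, P4}: assign each demand point to its cheapest open site.
  N-α→P4 11×8=88, N-β→P2 19×5=95, N-γ→P2 10×5=50, N-δ→P4 7×3=21
  busing cost 254, fixed 73 → total 327.
Compare {P2, P3, P4}: busing cost 254 + fixed 89 = 343.
Compare {P2, P3}: busing cost 301 + fixed 52 = 353.
Compare {P1, P2, P4}: busing cost 254 + fixed 108 = 362.
All other subsets cost ≥ 343. Minimum total cost: 327.

327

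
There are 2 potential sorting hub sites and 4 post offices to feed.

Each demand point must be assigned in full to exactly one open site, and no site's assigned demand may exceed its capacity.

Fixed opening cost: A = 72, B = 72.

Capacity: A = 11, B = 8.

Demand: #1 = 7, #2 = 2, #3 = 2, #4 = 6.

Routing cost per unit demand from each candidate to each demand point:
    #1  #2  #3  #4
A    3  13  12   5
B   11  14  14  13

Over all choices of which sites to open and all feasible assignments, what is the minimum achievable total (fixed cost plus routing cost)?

Open {A, B}; cheapest assignment that respects the capacities:
  A (cap 11, load 11): #1, #2, #3 — cost 7×3 + 2×13 + 2×12 = 71
  B (cap 8, load 6): #4 — cost 6×13 = 78
  Shipping 149, fixed 144 → total 293.
  Any other capacity-feasible assignment to {A, B} ships for at least 149.
Total demand is 17 and no other set of sites has combined capacity ≥ 17, so {A, B} is the only feasible choice of open sites. Minimum: 293.

293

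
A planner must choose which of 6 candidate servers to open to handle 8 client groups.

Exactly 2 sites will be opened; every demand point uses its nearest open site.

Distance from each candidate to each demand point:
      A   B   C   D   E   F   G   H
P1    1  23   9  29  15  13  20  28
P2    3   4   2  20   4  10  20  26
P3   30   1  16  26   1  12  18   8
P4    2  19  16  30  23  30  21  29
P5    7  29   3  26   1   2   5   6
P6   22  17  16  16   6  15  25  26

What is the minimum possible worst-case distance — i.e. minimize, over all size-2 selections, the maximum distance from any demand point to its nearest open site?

17

Open {P5, P6}.
  Farthest demand point is B at distance 17 (to P6); all others are ≤ 17.
With {P2, P3} the worst case is 20.
With {P2, P5} the worst case is 20.
No size-2 selection achieves below 17.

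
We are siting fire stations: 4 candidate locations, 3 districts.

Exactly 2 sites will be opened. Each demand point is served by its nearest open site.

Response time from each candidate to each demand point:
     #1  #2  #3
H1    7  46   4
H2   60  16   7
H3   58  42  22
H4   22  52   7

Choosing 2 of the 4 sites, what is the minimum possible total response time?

Open {H1, H2}.
  #1→H1 7, #2→H2 16, #3→H1 4  ⇒ total 27.
Compare {H2, H4}: total 45.
Compare {H1, H3}: total 53.
No size-2 selection does better; minimum is 27.

27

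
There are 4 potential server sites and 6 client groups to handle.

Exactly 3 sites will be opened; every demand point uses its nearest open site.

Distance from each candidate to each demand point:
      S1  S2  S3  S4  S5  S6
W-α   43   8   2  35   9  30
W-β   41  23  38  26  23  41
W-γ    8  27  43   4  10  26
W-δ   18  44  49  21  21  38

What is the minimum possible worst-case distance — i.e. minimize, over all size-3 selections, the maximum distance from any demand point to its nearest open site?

Open {W-α, W-β, W-γ}.
  Farthest demand point is S6 at distance 26 (to W-γ); all others are ≤ 26.
With {W-α, W-γ, W-δ} the worst case is 26.
With {W-α, W-β, W-δ} the worst case is 30.
No size-3 selection achieves below 26.

26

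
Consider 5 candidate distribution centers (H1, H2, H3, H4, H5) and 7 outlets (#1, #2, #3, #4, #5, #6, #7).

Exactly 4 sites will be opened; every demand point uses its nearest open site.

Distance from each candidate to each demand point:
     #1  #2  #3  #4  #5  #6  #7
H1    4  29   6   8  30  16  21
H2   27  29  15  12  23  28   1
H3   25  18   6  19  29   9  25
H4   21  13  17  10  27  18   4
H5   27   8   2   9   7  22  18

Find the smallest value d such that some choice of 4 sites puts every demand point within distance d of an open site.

Open {H1, H2, H3, H5}.
  Farthest demand point is #6 at distance 9 (to H3); all others are ≤ 9.
With {H1, H3, H4, H5} the worst case is 9.
With {H1, H2, H4, H5} the worst case is 16.
No size-4 selection achieves below 9.

9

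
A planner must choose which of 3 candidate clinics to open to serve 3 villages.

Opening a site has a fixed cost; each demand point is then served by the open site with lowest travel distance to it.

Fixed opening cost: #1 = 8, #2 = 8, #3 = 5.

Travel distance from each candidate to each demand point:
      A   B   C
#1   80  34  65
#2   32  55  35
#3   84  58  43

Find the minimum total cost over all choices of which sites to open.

Open {#1, #2}: assign each demand point to its cheapest open site.
  A→#2 32, B→#1 34, C→#2 35
  travel distance 101, fixed 16 → total 117.
Compare {#1, #2, #3}: travel distance 101 + fixed 21 = 122.
Compare {#2}: travel distance 122 + fixed 8 = 130.
Compare {#2, #3}: travel distance 122 + fixed 13 = 135.
All other subsets cost ≥ 122. Minimum total cost: 117.

117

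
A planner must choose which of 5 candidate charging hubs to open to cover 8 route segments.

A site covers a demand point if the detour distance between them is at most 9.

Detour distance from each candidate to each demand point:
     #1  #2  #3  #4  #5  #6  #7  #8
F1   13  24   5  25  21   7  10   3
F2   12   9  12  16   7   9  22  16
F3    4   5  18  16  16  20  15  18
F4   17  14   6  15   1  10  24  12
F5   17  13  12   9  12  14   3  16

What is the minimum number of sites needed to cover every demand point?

Coverage sets (demand points within 9 of each site):
  F1: {#3, #6, #8}
  F2: {#2, #5, #6}
  F3: {#1, #2}
  F4: {#3, #5}
  F5: {#4, #7}
No 3 sites suffice: every size-3 union leaves at least one demand point uncovered.
But {F1, F2, F3, F5} covers everything, so the minimum is 4.

4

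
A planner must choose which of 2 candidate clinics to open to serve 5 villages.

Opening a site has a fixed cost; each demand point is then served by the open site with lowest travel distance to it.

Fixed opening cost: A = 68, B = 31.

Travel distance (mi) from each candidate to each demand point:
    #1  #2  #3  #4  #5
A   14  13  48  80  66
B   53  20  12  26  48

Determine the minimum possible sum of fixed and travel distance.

Open {B}: assign each demand point to its cheapest open site.
  #1→B 53, #2→B 20, #3→B 12, #4→B 26, #5→B 48
  travel distance 159, fixed 31 → total 190.
Compare {A, B}: travel distance 113 + fixed 99 = 212.
Compare {A}: travel distance 221 + fixed 68 = 289.

190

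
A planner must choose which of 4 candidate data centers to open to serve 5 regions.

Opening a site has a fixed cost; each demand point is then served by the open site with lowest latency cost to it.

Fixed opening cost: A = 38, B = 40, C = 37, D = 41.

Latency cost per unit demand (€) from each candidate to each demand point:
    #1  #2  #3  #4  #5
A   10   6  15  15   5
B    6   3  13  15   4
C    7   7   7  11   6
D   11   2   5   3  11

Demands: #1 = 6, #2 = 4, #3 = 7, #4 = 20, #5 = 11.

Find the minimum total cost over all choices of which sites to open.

264

Open {B, D}: assign each demand point to its cheapest open site.
  #1→B 6×6=36, #2→D 4×2=8, #3→D 7×5=35, #4→D 20×3=60, #5→B 11×4=44
  latency cost 183, fixed 81 → total 264.
Compare {C, D}: latency cost 211 + fixed 78 = 289.
Compare {A, D}: latency cost 218 + fixed 79 = 297.
Compare {B, C, D}: latency cost 183 + fixed 118 = 301.
All other subsets cost ≥ 289. Minimum total cost: 264.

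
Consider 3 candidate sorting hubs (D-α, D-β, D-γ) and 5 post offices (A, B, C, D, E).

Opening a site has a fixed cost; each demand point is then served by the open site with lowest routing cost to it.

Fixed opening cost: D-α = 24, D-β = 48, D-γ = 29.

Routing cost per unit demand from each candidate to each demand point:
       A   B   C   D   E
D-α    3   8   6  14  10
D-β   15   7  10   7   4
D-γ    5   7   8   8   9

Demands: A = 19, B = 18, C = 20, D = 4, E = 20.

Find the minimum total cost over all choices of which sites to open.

483

Open {D-α, D-β}: assign each demand point to its cheapest open site.
  A→D-α 19×3=57, B→D-β 18×7=126, C→D-α 20×6=120, D→D-β 4×7=28, E→D-β 20×4=80
  routing cost 411, fixed 72 → total 483.
Compare {D-α, D-β, D-γ}: routing cost 411 + fixed 101 = 512.
Compare {D-β, D-γ}: routing cost 489 + fixed 77 = 566.
Compare {D-α, D-γ}: routing cost 515 + fixed 53 = 568.
All other subsets cost ≥ 512. Minimum total cost: 483.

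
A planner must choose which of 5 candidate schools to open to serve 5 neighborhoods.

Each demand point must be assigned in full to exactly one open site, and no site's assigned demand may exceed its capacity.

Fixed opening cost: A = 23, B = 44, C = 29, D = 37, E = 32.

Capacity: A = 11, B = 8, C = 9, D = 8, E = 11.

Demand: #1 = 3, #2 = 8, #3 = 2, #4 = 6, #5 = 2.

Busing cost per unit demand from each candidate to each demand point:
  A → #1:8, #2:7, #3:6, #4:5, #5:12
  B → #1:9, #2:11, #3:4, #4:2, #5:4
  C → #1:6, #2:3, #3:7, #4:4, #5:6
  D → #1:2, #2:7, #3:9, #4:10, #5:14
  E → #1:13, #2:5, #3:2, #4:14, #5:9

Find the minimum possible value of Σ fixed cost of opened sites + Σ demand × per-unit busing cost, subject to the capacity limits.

176

Open {A, B, C}; cheapest assignment that respects the capacities:
  A (cap 11, load 5): #1, #3 — cost 3×8 + 2×6 = 36
  B (cap 8, load 8): #4, #5 — cost 6×2 + 2×4 = 20
  C (cap 9, load 8): #2 — cost 8×3 = 24
  Shipping 80, fixed 96 → total 176.
  Any other capacity-feasible assignment to {A, B, C} ships for at least 80.
Compare {A, E}: its best feasible assignment gives total 177.
Compare {B, C, D}: its best feasible assignment gives total 178.
Every other set of open sites that can feasibly serve all demand totals ≥ 177 even under its best assignment. Minimum: 176.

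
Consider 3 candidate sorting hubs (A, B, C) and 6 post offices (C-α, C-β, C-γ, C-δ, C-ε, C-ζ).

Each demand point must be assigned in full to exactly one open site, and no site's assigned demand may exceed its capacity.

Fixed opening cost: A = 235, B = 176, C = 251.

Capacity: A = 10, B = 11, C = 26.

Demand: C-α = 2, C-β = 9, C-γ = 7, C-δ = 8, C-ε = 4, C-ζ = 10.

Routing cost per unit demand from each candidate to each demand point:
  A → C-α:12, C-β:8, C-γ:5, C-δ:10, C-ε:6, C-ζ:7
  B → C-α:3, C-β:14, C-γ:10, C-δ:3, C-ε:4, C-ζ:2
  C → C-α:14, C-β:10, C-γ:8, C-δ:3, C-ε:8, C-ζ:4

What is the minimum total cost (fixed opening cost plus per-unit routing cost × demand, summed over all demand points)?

Open {A, B, C}; cheapest assignment that respects the capacities:
  A (cap 10, load 9): C-β — cost 9×8 = 72
  B (cap 11, load 6): C-α, C-ε — cost 2×3 + 4×4 = 22
  C (cap 26, load 25): C-γ, C-δ, C-ζ — cost 7×8 + 8×3 + 10×4 = 120
  Shipping 214, fixed 662 → total 876.
  Any other capacity-feasible assignment to {A, B, C} ships for at least 214.
Total demand is 40 and no other set of sites has combined capacity ≥ 40, so {A, B, C} is the only feasible choice of open sites. Minimum: 876.

876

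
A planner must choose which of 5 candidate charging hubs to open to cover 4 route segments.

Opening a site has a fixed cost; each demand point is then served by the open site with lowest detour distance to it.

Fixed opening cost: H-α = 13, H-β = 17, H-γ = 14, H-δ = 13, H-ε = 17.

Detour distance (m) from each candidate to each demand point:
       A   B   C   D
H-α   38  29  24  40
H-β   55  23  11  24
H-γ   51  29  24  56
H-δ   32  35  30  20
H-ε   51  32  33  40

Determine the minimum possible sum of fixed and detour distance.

Open {H-β, H-δ}: assign each demand point to its cheapest open site.
  A→H-δ 32, B→H-β 23, C→H-β 11, D→H-δ 20
  detour distance 86, fixed 30 → total 116.
Compare {H-α, H-β}: detour distance 96 + fixed 30 = 126.
Compare {H-α, H-β, H-δ}: detour distance 86 + fixed 43 = 129.
Compare {H-β}: detour distance 113 + fixed 17 = 130.
All other subsets cost ≥ 126. Minimum total cost: 116.

116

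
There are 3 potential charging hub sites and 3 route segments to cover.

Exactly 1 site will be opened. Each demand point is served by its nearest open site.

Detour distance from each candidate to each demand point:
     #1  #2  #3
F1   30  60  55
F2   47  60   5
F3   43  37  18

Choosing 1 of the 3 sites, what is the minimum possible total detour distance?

Open {F3}.
  #1→F3 43, #2→F3 37, #3→F3 18  ⇒ total 98.
Compare {F2}: total 112.
Compare {F1}: total 145.

98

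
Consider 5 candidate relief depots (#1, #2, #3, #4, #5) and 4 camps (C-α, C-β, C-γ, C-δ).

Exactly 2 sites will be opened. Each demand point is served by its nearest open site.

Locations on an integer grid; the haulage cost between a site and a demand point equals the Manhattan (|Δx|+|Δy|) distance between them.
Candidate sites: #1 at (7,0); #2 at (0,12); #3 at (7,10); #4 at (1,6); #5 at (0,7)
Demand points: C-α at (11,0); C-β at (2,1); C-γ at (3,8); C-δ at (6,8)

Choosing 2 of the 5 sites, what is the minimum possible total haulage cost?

Open {#1, #3}.
  C-α→#1 4, C-β→#1 6, C-γ→#3 6, C-δ→#3 3  ⇒ total 19.
Compare {#1, #4}: total 21.
Compare {#1, #5}: total 21.
No size-2 selection does better; minimum is 19.

19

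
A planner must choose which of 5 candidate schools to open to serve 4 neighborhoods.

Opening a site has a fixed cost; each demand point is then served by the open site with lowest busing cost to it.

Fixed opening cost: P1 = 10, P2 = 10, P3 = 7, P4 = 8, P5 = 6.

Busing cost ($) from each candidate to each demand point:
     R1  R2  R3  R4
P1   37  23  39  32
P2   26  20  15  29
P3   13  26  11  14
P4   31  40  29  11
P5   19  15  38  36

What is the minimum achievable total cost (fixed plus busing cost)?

66

Open {P3, P5}: assign each demand point to its cheapest open site.
  R1→P3 13, R2→P5 15, R3→P3 11, R4→P3 14
  busing cost 53, fixed 13 → total 66.
Compare {P3}: busing cost 64 + fixed 7 = 71.
Compare {P3, P4, P5}: busing cost 50 + fixed 21 = 71.
Compare {P2, P3}: busing cost 58 + fixed 17 = 75.
All other subsets cost ≥ 71. Minimum total cost: 66.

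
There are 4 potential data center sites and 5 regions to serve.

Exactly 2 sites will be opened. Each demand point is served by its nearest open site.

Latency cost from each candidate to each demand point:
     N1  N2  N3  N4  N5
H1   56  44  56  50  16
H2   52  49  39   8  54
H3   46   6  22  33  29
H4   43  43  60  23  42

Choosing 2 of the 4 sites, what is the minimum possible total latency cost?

111

Open {H2, H3}.
  N1→H3 46, N2→H3 6, N3→H3 22, N4→H2 8, N5→H3 29  ⇒ total 111.
Compare {H1, H3}: total 123.
Compare {H3, H4}: total 123.
No size-2 selection does better; minimum is 111.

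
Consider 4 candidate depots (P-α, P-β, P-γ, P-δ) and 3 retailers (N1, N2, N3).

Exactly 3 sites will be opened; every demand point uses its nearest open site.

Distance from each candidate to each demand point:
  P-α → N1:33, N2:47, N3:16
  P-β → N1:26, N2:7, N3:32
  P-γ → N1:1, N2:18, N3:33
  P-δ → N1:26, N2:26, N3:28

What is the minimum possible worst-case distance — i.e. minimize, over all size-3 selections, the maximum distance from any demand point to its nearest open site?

16

Open {P-α, P-β, P-γ}.
  Farthest demand point is N3 at distance 16 (to P-α); all others are ≤ 16.
With {P-α, P-γ, P-δ} the worst case is 18.
With {P-α, P-β, P-δ} the worst case is 26.
No size-3 selection achieves below 16.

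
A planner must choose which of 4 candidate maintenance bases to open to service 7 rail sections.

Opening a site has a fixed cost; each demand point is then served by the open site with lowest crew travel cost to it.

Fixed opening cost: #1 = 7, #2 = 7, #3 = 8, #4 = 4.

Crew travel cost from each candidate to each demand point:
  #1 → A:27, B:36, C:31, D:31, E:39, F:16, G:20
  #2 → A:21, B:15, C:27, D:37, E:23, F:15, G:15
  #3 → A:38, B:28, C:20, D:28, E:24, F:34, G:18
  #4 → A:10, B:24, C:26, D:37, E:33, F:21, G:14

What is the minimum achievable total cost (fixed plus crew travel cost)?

Open {#2, #3, #4}: assign each demand point to its cheapest open site.
  A→#4 10, B→#2 15, C→#3 20, D→#3 28, E→#2 23, F→#2 15, G→#4 14
  crew travel cost 125, fixed 19 → total 144.
Compare {#2, #4}: crew travel cost 140 + fixed 11 = 151.
Compare {#1, #2, #3, #4}: crew travel cost 125 + fixed 26 = 151.
Compare {#2, #3}: crew travel cost 137 + fixed 15 = 152.
All other subsets cost ≥ 151. Minimum total cost: 144.

144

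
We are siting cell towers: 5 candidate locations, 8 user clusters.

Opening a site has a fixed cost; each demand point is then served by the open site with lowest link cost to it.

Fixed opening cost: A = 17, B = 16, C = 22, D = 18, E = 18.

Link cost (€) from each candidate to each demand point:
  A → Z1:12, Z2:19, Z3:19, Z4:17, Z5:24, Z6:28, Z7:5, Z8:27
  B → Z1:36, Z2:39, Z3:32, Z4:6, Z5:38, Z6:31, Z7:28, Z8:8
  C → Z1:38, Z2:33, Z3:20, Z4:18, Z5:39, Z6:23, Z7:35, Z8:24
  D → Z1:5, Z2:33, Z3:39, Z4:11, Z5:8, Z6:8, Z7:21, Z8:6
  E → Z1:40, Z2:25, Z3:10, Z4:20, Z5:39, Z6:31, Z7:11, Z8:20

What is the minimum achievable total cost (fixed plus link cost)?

Open {A, D}: assign each demand point to its cheapest open site.
  Z1→D 5, Z2→A 19, Z3→A 19, Z4→D 11, Z5→D 8, Z6→D 8, Z7→A 5, Z8→D 6
  link cost 81, fixed 35 → total 116.
Compare {D, E}: link cost 84 + fixed 36 = 120.
Compare {A, D, E}: link cost 72 + fixed 53 = 125.
Compare {A, B, D}: link cost 76 + fixed 51 = 127.
All other subsets cost ≥ 120. Minimum total cost: 116.

116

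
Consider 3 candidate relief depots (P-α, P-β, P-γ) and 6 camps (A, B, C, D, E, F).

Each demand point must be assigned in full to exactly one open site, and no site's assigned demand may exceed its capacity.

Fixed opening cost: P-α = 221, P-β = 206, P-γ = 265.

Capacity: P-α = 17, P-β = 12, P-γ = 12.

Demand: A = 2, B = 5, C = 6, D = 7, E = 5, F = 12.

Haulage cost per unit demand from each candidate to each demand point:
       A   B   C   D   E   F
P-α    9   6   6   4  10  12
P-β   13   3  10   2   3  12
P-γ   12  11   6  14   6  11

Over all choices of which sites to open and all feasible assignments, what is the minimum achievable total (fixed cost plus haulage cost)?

Open {P-α, P-β, P-γ}; cheapest assignment that respects the capacities:
  P-α (cap 17, load 15): A, C, D — cost 2×9 + 6×6 + 7×4 = 82
  P-β (cap 12, load 10): B, E — cost 5×3 + 5×3 = 30
  P-γ (cap 12, load 12): F — cost 12×11 = 132
  Shipping 244, fixed 692 → total 936.
  Any other capacity-feasible assignment to {P-α, P-β, P-γ} ships for at least 244.
Total demand is 37 and no other set of sites has combined capacity ≥ 37, so {P-α, P-β, P-γ} is the only feasible choice of open sites. Minimum: 936.

936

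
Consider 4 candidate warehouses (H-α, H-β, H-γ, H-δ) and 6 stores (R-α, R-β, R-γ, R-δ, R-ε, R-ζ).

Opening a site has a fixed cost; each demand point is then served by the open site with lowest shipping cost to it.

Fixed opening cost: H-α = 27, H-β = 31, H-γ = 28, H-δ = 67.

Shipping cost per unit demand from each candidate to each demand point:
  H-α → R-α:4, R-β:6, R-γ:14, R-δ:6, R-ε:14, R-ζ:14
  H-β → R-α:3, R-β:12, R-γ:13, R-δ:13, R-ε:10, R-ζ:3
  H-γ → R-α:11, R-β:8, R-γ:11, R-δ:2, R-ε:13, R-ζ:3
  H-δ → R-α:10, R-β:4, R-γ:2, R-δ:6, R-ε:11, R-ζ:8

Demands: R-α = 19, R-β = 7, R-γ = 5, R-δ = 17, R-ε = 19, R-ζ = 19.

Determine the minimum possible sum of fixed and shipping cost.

502

Open {H-β, H-γ, H-δ}: assign each demand point to its cheapest open site.
  R-α→H-β 19×3=57, R-β→H-δ 7×4=28, R-γ→H-δ 5×2=10, R-δ→H-γ 17×2=34, R-ε→H-β 19×10=190, R-ζ→H-β 19×3=57
  shipping cost 376, fixed 126 → total 502.
Compare {H-β, H-γ}: shipping cost 449 + fixed 59 = 508.
Compare {H-α, H-β, H-γ}: shipping cost 435 + fixed 86 = 521.
Compare {H-α, H-β, H-γ, H-δ}: shipping cost 376 + fixed 153 = 529.
All other subsets cost ≥ 508. Minimum total cost: 502.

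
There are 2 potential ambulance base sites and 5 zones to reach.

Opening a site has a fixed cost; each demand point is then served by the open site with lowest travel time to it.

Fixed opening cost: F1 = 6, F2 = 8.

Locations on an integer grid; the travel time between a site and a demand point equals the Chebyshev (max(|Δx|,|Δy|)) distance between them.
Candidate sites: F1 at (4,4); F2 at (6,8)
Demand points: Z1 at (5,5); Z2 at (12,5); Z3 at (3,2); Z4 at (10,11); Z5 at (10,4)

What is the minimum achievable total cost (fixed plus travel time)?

30

Open {F1}: assign each demand point to its cheapest open site.
  Z1→F1 1, Z2→F1 8, Z3→F1 2, Z4→F1 7, Z5→F1 6
  travel time 24, fixed 6 → total 30.
Compare {F2}: travel time 23 + fixed 8 = 31.
Compare {F1, F2}: travel time 17 + fixed 14 = 31.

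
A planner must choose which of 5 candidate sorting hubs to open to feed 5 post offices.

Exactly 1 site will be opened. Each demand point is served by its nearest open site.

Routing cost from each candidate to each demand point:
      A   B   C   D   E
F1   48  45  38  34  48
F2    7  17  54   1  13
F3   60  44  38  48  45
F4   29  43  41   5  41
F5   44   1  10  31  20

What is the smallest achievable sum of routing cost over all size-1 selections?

Open {F2}.
  A→F2 7, B→F2 17, C→F2 54, D→F2 1, E→F2 13  ⇒ total 92.
Compare {F5}: total 106.
Compare {F4}: total 159.
No size-1 selection does better; minimum is 92.

92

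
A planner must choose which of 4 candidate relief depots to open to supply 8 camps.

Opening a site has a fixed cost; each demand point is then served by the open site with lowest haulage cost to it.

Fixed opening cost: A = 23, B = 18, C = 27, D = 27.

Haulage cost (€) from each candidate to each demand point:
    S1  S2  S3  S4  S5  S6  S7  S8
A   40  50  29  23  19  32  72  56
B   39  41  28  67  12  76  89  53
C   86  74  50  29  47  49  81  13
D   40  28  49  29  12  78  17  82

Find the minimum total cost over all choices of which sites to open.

Open {A, C, D}: assign each demand point to its cheapest open site.
  S1→A 40, S2→D 28, S3→A 29, S4→A 23, S5→D 12, S6→A 32, S7→D 17, S8→C 13
  haulage cost 194, fixed 77 → total 271.
Compare {A, D}: haulage cost 237 + fixed 50 = 287.
Compare {B, C, D}: haulage cost 215 + fixed 72 = 287.
Compare {A, B, C, D}: haulage cost 192 + fixed 95 = 287.
All other subsets cost ≥ 287. Minimum total cost: 271.

271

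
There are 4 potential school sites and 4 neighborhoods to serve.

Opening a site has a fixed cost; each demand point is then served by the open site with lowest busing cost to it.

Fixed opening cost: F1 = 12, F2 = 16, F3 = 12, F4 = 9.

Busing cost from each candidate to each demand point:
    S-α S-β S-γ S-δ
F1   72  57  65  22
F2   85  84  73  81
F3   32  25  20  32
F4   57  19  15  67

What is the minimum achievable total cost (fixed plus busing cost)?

119

Open {F3, F4}: assign each demand point to its cheapest open site.
  S-α→F3 32, S-β→F4 19, S-γ→F4 15, S-δ→F3 32
  busing cost 98, fixed 21 → total 119.
Compare {F3}: busing cost 109 + fixed 12 = 121.
Compare {F1, F3, F4}: busing cost 88 + fixed 33 = 121.
Compare {F1, F3}: busing cost 99 + fixed 24 = 123.
All other subsets cost ≥ 121. Minimum total cost: 119.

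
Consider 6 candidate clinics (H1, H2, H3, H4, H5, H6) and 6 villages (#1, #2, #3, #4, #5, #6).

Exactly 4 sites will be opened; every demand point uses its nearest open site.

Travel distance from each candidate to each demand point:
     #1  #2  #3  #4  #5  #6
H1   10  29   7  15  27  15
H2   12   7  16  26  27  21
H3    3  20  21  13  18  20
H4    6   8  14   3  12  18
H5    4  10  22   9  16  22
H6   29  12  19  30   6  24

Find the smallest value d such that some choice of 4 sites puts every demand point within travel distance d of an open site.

Open {H1, H2, H3, H4}.
  Farthest demand point is #6 at travel distance 15 (to H1); all others are ≤ 15.
With {H1, H2, H3, H6} the worst case is 15.
With {H1, H2, H4, H5} the worst case is 15.
No size-4 selection achieves below 15.

15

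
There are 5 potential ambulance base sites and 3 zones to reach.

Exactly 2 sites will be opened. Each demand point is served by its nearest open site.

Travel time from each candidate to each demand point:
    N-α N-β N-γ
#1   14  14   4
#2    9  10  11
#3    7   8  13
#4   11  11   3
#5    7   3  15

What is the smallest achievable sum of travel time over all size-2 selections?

Open {#4, #5}.
  N-α→#5 7, N-β→#5 3, N-γ→#4 3  ⇒ total 13.
Compare {#1, #5}: total 14.
Compare {#3, #4}: total 18.
No size-2 selection does better; minimum is 13.

13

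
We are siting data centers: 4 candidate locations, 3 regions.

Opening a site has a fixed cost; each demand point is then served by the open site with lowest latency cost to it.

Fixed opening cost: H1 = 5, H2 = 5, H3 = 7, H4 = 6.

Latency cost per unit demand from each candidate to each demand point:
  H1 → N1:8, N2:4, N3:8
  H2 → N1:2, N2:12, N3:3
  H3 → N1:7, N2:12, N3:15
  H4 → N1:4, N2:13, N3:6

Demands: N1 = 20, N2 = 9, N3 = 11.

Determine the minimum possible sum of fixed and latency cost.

119

Open {H1, H2}: assign each demand point to its cheapest open site.
  N1→H2 20×2=40, N2→H1 9×4=36, N3→H2 11×3=33
  latency cost 109, fixed 10 → total 119.
Compare {H1, H2, H4}: latency cost 109 + fixed 16 = 125.
Compare {H1, H2, H3}: latency cost 109 + fixed 17 = 126.
Compare {H1, H2, H3, H4}: latency cost 109 + fixed 23 = 132.
All other subsets cost ≥ 125. Minimum total cost: 119.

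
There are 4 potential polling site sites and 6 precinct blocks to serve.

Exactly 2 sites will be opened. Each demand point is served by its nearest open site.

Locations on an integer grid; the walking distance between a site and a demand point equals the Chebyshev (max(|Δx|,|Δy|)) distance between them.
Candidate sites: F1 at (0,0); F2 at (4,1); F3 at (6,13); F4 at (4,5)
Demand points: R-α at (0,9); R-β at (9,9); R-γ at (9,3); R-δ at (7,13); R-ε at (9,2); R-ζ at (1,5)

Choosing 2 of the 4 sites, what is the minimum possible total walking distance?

Open {F3, F4}.
  R-α→F4 4, R-β→F3 4, R-γ→F4 5, R-δ→F3 1, R-ε→F4 5, R-ζ→F4 3  ⇒ total 22.
Compare {F2, F3}: total 25.
Compare {F1, F4}: total 30.
No size-2 selection does better; minimum is 22.

22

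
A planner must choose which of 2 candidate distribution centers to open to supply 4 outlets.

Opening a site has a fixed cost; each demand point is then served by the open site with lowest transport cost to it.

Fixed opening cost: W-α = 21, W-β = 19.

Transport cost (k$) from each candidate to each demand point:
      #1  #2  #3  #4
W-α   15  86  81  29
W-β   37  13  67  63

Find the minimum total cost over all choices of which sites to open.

164

Open {W-α, W-β}: assign each demand point to its cheapest open site.
  #1→W-α 15, #2→W-β 13, #3→W-β 67, #4→W-α 29
  transport cost 124, fixed 40 → total 164.
Compare {W-β}: transport cost 180 + fixed 19 = 199.
Compare {W-α}: transport cost 211 + fixed 21 = 232.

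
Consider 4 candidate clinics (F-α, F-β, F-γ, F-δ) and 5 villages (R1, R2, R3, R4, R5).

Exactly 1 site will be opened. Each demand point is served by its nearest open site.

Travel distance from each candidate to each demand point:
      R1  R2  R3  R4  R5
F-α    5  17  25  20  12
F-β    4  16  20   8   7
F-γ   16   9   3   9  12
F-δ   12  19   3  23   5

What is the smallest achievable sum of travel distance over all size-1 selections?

49

Open {F-γ}.
  R1→F-γ 16, R2→F-γ 9, R3→F-γ 3, R4→F-γ 9, R5→F-γ 12  ⇒ total 49.
Compare {F-β}: total 55.
Compare {F-δ}: total 62.
No size-1 selection does better; minimum is 49.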